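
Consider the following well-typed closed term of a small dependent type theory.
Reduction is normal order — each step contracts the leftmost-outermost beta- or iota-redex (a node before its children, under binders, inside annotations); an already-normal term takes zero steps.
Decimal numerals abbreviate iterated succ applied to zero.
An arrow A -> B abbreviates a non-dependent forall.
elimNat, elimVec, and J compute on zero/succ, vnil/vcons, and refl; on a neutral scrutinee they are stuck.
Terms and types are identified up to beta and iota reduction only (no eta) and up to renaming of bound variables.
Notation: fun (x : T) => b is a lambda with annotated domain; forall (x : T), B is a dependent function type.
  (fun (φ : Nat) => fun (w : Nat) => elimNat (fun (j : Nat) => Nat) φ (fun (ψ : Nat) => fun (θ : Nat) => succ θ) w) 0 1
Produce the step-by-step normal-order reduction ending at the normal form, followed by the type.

normal-order reduction:
  (fun (φ : Nat) => fun (w : Nat) => elimNat (fun (j : Nat) => Nat) φ (fun (ψ : Nat) => fun (θ : Nat) => succ θ) w) 0 1
  ~> (fun (φ : Nat) => elimNat (fun (w : Nat) => Nat) 0 (fun (j : Nat) => fun (ψ : Nat) => succ ψ) φ) 1
  ~> elimNat (fun (φ : Nat) => Nat) 0 (fun (w : Nat) => fun (j : Nat) => succ j) 1
  ~> (fun (φ : Nat) => fun (w : Nat) => succ w) 0 (elimNat (fun (j : Nat) => Nat) 0 (fun (ψ : Nat) => fun (θ : Nat) => succ θ) 0)
  ~> (fun (φ : Nat) => succ φ) (elimNat (fun (w : Nat) => Nat) 0 (fun (j : Nat) => fun (ψ : Nat) => succ ψ) 0)
  ~> succ (elimNat (fun (φ : Nat) => Nat) 0 (fun (w : Nat) => fun (j : Nat) => succ j) 0)
  ~> 1
the term's type:
  Nat


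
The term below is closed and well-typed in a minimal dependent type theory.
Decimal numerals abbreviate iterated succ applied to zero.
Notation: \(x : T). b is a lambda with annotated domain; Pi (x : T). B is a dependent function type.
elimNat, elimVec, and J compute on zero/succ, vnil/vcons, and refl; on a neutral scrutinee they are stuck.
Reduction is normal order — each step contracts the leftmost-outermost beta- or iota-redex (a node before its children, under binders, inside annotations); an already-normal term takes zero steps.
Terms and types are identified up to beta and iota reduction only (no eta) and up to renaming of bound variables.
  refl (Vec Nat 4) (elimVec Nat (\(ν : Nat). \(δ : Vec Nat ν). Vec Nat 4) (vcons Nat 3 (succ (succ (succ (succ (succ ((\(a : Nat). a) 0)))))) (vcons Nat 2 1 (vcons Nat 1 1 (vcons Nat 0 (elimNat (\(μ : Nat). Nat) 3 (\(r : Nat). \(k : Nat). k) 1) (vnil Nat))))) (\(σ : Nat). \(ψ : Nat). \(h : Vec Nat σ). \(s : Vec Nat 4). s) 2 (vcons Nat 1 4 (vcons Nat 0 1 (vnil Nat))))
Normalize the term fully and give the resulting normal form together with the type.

normal form:
  refl (Vec Nat 4) (vcons Nat 3 5 (vcons Nat 2 1 (vcons Nat 1 1 (vcons Nat 0 3 (vnil Nat)))))
inferred type:
  Eq (Vec Nat 4) (vcons Nat 3 5 (vcons Nat 2 1 (vcons Nat 1 1 (vcons Nat 0 3 (vnil Nat))))) (vcons Nat 3 5 (vcons Nat 2 1 (vcons Nat 1 1 (vcons Nat 0 3 (vnil Nat)))))


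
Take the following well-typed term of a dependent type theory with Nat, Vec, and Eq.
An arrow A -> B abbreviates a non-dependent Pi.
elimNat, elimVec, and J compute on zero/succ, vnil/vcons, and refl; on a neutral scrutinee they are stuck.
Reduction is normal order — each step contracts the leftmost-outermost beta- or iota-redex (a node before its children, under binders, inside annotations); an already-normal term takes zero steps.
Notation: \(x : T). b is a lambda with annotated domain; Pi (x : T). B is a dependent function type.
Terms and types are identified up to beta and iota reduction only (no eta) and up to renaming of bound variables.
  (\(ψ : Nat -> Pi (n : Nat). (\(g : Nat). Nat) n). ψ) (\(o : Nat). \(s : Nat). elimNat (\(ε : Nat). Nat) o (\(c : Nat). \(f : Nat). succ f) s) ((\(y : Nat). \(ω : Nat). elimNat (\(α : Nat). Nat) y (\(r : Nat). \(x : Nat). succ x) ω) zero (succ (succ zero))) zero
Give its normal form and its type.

reduced normal form:
  succ (succ zero)
the term's type:
  Nat


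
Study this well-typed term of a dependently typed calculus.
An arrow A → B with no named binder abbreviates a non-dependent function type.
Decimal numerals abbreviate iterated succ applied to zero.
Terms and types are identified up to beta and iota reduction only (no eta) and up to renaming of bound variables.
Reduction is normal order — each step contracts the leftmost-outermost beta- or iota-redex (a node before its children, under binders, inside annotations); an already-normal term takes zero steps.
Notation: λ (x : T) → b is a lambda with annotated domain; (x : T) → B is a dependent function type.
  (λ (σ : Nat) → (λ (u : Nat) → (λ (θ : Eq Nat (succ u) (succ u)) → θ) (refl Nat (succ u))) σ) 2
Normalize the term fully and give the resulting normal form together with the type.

normal form:
  refl Nat 3
the term's type:
  Eq Nat 3 3
observation: normalization takes exactly 3 steps under the normal-order strategy.


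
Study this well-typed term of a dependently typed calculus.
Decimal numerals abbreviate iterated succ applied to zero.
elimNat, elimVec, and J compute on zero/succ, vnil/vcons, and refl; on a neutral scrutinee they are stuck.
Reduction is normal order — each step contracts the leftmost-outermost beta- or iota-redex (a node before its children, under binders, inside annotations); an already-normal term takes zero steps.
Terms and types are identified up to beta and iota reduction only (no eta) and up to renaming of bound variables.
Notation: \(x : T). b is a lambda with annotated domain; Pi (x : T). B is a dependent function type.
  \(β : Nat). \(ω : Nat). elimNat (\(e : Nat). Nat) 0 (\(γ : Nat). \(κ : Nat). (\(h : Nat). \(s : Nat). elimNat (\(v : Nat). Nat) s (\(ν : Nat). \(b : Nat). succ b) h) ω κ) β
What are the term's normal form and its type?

resulting normal form:
  \(β : Nat). \(ω : Nat). elimNat (\(e : Nat). Nat) 0 (\(γ : Nat). \(κ : Nat). elimNat (\(h : Nat). Nat) κ (\(s : Nat). \(v : Nat). succ v) ω) β
type:
  Pi (β : Nat). Pi (ω : Nat). Nat


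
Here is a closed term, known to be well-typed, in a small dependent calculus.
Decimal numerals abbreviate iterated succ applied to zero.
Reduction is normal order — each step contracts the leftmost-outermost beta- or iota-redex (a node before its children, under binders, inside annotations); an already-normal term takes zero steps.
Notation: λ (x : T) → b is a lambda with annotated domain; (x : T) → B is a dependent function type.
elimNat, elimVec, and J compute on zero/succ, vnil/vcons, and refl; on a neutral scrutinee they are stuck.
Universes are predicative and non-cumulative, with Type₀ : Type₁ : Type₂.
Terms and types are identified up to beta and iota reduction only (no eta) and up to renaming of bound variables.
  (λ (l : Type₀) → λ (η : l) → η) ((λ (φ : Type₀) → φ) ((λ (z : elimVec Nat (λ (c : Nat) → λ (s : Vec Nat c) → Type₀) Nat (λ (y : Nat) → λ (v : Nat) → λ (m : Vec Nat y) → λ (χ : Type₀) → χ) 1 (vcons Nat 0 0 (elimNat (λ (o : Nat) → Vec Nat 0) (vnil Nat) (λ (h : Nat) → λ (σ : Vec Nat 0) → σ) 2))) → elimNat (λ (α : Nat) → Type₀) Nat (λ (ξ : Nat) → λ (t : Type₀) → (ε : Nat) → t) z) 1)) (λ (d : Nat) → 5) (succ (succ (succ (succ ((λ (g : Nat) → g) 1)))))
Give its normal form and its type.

reduced normal form:
  5
the term's type:
  Nat


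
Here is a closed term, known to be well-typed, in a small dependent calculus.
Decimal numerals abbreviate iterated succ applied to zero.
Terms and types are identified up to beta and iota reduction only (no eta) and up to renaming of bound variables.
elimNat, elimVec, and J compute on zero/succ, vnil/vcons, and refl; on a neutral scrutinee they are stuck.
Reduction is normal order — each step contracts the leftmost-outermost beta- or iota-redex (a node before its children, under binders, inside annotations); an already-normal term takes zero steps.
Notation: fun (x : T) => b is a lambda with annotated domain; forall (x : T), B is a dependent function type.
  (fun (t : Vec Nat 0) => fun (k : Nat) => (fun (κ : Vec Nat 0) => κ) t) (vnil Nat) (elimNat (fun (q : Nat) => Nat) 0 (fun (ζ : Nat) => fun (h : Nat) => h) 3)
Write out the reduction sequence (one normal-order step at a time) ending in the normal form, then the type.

normal-order reduction sequence:
  (fun (t : Vec Nat 0) => fun (k : Nat) => (fun (κ : Vec Nat 0) => κ) t) (vnil Nat) (elimNat (fun (q : Nat) => Nat) 0 (fun (ζ : Nat) => fun (h : Nat) => h) 3)
  ~> (fun (t : Nat) => (fun (k : Vec Nat 0) => k) (vnil Nat)) (elimNat (fun (κ : Nat) => Nat) 0 (fun (q : Nat) => fun (ζ : Nat) => ζ) 3)
  ~> (fun (t : Vec Nat 0) => t) (vnil Nat)
  ~> vnil Nat
type:
  Vec Nat 0


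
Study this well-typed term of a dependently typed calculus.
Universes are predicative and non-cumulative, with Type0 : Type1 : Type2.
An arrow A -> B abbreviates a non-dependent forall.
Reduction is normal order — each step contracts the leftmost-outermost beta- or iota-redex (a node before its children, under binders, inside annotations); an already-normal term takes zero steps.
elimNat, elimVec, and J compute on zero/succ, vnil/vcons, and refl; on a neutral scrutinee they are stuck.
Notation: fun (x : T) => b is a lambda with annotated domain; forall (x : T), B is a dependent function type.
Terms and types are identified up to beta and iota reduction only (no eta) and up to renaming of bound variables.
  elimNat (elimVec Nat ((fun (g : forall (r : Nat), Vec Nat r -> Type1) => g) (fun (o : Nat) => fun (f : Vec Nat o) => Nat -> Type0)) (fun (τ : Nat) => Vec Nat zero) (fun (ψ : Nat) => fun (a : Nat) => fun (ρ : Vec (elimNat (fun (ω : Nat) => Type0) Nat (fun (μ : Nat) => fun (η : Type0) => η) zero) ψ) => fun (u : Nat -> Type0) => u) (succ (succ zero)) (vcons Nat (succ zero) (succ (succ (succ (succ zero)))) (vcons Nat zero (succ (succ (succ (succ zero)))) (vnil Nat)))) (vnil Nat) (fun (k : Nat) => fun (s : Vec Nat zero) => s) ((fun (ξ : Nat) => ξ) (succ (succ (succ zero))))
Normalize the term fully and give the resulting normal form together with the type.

normal form:
  vnil Nat
type:
  Vec Nat zero
observation: reduction starts at an elimVec iota-redex, and 22 normal-order steps reach the normal form.


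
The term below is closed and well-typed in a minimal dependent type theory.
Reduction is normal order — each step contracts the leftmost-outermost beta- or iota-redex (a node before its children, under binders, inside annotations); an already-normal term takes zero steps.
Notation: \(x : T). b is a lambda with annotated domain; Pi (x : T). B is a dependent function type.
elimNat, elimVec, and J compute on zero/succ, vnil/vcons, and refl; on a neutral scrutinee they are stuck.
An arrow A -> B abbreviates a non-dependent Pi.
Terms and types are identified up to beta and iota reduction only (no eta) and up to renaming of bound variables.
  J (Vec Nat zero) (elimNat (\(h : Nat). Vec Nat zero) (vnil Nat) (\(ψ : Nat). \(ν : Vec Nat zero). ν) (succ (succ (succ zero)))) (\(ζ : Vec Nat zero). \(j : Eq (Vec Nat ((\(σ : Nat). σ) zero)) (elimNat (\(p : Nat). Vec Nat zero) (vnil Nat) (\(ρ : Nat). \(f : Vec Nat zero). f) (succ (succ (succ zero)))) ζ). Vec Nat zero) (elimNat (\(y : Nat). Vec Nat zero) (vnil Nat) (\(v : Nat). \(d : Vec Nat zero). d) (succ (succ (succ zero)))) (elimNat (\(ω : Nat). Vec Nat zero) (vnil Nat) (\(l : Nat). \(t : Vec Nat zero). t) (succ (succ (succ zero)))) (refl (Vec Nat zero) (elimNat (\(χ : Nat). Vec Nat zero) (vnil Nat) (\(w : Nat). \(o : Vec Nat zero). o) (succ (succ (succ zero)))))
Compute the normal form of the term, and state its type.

resulting normal form:
  vnil Nat
the term's type:
  Vec Nat zero
observation: normalization takes exactly 11 steps under the normal-order strategy.


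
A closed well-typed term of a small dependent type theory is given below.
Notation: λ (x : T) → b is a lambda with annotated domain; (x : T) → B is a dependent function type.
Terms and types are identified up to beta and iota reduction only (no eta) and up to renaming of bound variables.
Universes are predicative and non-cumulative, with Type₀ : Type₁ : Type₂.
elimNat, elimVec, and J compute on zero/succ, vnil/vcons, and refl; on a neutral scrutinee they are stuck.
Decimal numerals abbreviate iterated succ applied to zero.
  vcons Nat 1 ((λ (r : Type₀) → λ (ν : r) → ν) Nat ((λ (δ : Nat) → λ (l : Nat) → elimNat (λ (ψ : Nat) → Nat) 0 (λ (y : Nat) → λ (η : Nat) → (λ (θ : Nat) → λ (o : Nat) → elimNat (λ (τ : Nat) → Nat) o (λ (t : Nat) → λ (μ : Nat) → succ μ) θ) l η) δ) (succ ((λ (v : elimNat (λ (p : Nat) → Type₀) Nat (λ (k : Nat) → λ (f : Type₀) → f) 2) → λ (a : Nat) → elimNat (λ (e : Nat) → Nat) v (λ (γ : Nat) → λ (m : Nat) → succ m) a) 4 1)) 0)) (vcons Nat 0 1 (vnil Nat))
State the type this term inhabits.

inferred type:
  Vec Nat 2


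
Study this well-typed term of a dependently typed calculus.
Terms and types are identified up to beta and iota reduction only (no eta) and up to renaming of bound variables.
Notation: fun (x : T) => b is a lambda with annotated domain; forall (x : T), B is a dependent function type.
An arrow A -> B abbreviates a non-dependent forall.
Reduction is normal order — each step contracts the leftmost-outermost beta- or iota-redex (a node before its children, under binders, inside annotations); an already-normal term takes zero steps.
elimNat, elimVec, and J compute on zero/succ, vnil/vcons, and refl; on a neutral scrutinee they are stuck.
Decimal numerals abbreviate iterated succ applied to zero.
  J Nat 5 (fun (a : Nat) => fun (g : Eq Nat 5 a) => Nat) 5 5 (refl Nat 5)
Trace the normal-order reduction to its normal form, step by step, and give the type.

reduction (normal order):
  J Nat 5 (fun (a : Nat) => fun (g : Eq Nat 5 a) => Nat) 5 5 (refl Nat 5)
  ~> 5
inferred type:
  Nat


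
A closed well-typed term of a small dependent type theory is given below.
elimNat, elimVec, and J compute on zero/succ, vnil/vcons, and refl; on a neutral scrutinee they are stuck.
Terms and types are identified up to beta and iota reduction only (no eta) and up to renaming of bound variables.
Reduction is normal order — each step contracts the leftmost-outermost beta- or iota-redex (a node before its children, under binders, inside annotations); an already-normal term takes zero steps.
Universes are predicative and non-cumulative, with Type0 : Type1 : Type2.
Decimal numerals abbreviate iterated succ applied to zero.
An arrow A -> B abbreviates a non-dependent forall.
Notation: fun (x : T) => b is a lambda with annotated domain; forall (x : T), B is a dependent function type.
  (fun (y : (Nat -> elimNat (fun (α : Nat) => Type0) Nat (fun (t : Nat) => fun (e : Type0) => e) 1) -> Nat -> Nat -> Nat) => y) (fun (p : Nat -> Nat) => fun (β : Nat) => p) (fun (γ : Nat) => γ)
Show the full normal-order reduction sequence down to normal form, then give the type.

reduction (normal order):
  (fun (y : (Nat -> elimNat (fun (α : Nat) => Type0) Nat (fun (t : Nat) => fun (e : Type0) => e) 1) -> Nat -> Nat -> Nat) => y) (fun (p : Nat -> Nat) => fun (β : Nat) => p) (fun (γ : Nat) => γ)
  ~> (fun (y : Nat -> Nat) => fun (α : Nat) => y) (fun (t : Nat) => t)
  ~> fun (y : Nat) => fun (α : Nat) => α
the term's type:
  Nat -> Nat -> Nat


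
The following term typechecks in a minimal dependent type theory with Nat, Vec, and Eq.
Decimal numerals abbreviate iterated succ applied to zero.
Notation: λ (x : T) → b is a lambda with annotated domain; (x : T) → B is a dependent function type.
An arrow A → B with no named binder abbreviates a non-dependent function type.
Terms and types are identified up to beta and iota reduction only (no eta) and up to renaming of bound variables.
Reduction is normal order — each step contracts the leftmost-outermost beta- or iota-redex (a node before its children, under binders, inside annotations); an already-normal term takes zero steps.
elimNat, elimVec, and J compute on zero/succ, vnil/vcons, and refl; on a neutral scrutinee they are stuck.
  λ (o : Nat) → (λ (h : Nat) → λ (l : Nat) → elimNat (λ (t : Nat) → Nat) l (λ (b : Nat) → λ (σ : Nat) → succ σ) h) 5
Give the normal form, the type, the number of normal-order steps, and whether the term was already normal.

resulting normal form:
  λ (o : Nat) → λ (h : Nat) → succ (succ (succ (succ (succ h))))
type:
  Nat → Nat → Nat
normal-order step count: 17
already normal: no
first redex: a beta-redex


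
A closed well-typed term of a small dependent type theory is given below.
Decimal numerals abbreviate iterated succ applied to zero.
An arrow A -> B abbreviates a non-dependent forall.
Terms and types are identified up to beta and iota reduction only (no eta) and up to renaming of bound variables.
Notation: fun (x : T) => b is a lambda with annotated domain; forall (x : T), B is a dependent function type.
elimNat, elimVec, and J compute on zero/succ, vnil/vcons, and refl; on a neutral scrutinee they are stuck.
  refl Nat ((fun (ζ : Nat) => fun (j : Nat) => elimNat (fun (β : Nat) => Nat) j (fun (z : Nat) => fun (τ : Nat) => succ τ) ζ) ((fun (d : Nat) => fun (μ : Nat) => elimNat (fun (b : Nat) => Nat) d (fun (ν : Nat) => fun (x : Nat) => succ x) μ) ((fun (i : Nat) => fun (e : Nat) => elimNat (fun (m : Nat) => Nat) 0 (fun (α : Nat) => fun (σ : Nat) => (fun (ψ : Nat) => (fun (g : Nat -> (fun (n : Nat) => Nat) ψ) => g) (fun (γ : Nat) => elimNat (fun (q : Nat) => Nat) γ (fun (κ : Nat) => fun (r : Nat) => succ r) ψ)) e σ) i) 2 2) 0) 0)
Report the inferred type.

type:
  Eq Nat 4 4


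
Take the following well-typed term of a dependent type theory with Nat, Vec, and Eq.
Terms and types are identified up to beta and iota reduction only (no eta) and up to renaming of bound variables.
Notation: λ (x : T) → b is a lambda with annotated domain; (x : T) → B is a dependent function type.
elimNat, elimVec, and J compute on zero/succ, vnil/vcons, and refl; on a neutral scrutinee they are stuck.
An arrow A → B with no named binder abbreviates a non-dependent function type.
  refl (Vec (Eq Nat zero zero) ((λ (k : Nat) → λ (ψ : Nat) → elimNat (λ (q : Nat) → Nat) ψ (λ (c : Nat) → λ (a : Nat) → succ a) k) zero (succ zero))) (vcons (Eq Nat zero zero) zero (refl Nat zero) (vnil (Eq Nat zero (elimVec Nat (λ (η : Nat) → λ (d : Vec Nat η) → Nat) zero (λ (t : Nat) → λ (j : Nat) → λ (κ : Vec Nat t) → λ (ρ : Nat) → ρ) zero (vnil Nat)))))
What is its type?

inferred type:
  Eq (Vec (Eq Nat zero zero) (succ zero)) (vcons (Eq Nat zero zero) zero (refl Nat zero) (vnil (Eq Nat zero zero))) (vcons (Eq Nat zero zero) zero (refl Nat zero) (vnil (Eq Nat zero zero)))


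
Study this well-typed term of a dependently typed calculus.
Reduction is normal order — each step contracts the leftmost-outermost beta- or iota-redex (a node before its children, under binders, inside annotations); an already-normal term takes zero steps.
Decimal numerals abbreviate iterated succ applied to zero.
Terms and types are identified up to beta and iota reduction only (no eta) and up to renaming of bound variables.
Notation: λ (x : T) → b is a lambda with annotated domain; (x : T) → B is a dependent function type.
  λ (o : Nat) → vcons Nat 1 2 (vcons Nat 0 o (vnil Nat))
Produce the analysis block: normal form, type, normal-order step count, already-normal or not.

normal form:
  λ (o : Nat) → vcons Nat 1 2 (vcons Nat 0 o (vnil Nat))
inferred type:
  (o : Nat) → Vec Nat 2
reduction steps (normal order): 0
term was already normal: yes


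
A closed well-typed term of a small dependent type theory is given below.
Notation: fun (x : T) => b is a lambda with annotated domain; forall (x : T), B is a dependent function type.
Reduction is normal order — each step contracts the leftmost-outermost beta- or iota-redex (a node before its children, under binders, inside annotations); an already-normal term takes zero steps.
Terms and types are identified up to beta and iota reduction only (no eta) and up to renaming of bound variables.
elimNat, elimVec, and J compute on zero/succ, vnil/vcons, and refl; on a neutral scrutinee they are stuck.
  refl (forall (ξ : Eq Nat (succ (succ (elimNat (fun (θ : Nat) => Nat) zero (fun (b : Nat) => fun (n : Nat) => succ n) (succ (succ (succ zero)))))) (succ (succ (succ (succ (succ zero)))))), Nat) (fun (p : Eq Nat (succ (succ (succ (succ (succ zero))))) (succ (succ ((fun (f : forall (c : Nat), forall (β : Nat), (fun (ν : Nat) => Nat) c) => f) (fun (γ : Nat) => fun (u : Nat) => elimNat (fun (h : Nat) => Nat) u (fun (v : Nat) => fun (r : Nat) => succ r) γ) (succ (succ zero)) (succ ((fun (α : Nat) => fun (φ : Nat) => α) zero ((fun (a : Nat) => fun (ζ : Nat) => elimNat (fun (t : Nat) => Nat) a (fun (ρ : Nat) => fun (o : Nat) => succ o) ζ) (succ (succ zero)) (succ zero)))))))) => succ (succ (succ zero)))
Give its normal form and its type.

resulting normal form:
  refl (forall (ξ : Eq Nat (succ (succ (succ (succ (succ zero))))) (succ (succ (succ (succ (succ zero)))))), Nat) (fun (θ : Eq Nat (succ (succ (succ (succ (succ zero))))) (succ (succ (succ (succ (succ zero)))))) => succ (succ (succ zero)))
the term's type:
  Eq (forall (ξ : Eq Nat (succ (succ (succ (succ (succ zero))))) (succ (succ (succ (succ (succ zero)))))), Nat) (fun (θ : Eq Nat (succ (succ (succ (succ (succ zero))))) (succ (succ (succ (succ (succ zero)))))) => succ (succ (succ zero))) (fun (b : Eq Nat (succ (succ (succ (succ (succ zero))))) (succ (succ (succ (succ (succ zero)))))) => succ (succ (succ zero)))
observation: 22 normal-order steps normalize the term, beginning with an elimNat iota-redex.


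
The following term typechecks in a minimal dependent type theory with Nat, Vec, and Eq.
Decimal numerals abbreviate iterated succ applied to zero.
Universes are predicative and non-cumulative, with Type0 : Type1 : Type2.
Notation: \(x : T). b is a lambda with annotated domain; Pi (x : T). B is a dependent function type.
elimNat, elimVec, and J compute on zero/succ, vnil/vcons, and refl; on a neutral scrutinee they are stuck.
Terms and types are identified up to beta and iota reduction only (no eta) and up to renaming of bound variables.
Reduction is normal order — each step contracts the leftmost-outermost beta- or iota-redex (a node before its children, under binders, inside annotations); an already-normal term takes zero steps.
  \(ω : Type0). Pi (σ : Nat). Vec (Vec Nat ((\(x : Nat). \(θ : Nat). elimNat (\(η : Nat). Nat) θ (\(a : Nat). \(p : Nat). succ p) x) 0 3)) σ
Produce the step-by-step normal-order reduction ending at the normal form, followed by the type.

reduction (normal order):
  \(ω : Type0). Pi (σ : Nat). Vec (Vec Nat ((\(x : Nat). \(θ : Nat). elimNat (\(η : Nat). Nat) θ (\(a : Nat). \(p : Nat). succ p) x) 0 3)) σ
  ~> \(ω : Type0). Pi (σ : Nat). Vec (Vec Nat ((\(x : Nat). elimNat (\(θ : Nat). Nat) x (\(η : Nat). \(a : Nat). succ a) 0) 3)) σ
  ~> \(ω : Type0). Pi (σ : Nat). Vec (Vec Nat (elimNat (\(x : Nat). Nat) 3 (\(θ : Nat). \(η : Nat). succ η) 0)) σ
  ~> \(ω : Type0). Pi (σ : Nat). Vec (Vec Nat 3) σ
type:
  Pi (ω : Type0). Type0


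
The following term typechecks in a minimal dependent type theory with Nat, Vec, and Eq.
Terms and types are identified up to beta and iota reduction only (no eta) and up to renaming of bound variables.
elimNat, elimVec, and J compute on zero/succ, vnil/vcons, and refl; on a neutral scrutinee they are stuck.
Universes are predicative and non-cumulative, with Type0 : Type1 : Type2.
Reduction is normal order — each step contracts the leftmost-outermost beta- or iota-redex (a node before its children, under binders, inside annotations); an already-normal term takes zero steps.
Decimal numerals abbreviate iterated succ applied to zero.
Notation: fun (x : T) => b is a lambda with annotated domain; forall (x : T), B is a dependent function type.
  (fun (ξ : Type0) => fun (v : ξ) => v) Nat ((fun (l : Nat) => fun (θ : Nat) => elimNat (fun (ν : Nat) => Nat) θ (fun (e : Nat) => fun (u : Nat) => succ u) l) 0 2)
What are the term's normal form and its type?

resulting normal form:
  2
the term's type:
  Nat
observation: the first redex contracted is a beta-redex; the normal form is reached in 5 normal-order steps.


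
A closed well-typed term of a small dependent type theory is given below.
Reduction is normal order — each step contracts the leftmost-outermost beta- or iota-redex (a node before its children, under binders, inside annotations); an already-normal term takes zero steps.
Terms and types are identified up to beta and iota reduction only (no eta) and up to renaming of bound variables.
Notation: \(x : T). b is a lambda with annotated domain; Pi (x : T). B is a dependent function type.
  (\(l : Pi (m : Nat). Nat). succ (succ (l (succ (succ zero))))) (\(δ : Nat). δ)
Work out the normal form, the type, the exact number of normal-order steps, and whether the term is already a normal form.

reduced normal form:
  succ (succ (succ (succ zero)))
type:
  Nat
normal-order step count: 2
already normal: no
first contracted redex: a beta-redex


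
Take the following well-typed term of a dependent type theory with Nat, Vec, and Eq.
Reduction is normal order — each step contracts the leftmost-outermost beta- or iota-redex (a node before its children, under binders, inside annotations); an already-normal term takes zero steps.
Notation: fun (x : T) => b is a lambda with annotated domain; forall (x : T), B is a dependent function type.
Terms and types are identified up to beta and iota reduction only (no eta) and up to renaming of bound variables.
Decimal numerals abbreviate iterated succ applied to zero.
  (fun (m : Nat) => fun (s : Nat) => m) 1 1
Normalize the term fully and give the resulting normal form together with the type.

normal form:
  1
inferred type:
  Nat


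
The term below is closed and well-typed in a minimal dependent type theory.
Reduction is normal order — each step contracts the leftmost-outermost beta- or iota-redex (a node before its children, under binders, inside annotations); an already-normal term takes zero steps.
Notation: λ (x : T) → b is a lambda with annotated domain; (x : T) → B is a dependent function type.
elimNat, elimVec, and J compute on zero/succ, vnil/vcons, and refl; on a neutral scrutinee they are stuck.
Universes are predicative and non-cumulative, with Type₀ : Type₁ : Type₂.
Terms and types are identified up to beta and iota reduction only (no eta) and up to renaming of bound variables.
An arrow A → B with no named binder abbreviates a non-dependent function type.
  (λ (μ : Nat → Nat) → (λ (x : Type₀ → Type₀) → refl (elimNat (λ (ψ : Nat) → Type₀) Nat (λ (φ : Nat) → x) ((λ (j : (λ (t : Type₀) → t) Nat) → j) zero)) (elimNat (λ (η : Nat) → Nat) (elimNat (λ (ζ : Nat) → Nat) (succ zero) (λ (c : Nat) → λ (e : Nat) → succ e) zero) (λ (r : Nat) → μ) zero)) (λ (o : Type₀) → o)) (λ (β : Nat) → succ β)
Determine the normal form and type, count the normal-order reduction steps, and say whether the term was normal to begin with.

normal form:
  refl Nat (succ zero)
the term's type:
  Eq Nat (succ zero) (succ zero)
steps to reach normal form (normal order): 6
term was already normal: no
first contracted redex: a beta-redex


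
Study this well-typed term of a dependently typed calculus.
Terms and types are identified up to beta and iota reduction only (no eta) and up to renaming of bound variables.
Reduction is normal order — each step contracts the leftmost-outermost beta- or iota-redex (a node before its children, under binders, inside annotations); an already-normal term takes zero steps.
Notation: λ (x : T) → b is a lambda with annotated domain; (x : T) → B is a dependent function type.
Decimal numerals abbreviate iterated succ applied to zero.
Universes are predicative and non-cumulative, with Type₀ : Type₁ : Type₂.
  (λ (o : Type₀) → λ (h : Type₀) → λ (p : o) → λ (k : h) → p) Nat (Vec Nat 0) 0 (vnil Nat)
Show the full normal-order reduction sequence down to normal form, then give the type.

reduction (normal order):
  (λ (o : Type₀) → λ (h : Type₀) → λ (p : o) → λ (k : h) → p) Nat (Vec Nat 0) 0 (vnil Nat)
  ~> (λ (o : Type₀) → λ (h : Nat) → λ (p : o) → h) (Vec Nat 0) 0 (vnil Nat)
  ~> (λ (o : Nat) → λ (h : Vec Nat 0) → o) 0 (vnil Nat)
  ~> (λ (o : Vec Nat 0) → 0) (vnil Nat)
  ~> 0
the term's type:
  Nat


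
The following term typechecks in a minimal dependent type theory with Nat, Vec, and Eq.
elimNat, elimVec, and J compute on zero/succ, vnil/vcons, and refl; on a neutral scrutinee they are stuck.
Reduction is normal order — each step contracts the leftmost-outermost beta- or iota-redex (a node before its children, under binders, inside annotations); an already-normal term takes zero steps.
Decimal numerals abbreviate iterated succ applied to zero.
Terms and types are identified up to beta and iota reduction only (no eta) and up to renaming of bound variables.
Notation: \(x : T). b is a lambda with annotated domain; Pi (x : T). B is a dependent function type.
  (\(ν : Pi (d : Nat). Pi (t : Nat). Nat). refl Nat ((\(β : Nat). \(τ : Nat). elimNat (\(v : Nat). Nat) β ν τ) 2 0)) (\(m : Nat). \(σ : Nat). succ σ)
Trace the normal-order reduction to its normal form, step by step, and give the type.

normal-order reduction sequence:
  (\(ν : Pi (d : Nat). Pi (t : Nat). Nat). refl Nat ((\(β : Nat). \(τ : Nat). elimNat (\(v : Nat). Nat) β ν τ) 2 0)) (\(m : Nat). \(σ : Nat). succ σ)
  ~> refl Nat ((\(ν : Nat). \(d : Nat). elimNat (\(t : Nat). Nat) ν (\(β : Nat). \(τ : Nat). succ τ) d) 2 0)
  ~> refl Nat ((\(ν : Nat). elimNat (\(d : Nat). Nat) 2 (\(t : Nat). \(β : Nat). succ β) ν) 0)
  ~> refl Nat (elimNat (\(ν : Nat). Nat) 2 (\(d : Nat). \(t : Nat). succ t) 0)
  ~> refl Nat 2
inferred type:
  Eq Nat 2 2


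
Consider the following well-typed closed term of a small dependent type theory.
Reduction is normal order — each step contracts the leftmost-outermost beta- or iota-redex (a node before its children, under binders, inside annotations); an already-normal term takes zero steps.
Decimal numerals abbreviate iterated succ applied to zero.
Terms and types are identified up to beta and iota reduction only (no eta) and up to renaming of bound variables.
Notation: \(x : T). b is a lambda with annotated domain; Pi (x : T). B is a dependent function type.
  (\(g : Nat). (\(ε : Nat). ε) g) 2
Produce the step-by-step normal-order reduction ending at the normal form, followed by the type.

normal-order reduction:
  (\(g : Nat). (\(ε : Nat). ε) g) 2
  ~> (\(g : Nat). g) 2
  ~> 2
type:
  Nat


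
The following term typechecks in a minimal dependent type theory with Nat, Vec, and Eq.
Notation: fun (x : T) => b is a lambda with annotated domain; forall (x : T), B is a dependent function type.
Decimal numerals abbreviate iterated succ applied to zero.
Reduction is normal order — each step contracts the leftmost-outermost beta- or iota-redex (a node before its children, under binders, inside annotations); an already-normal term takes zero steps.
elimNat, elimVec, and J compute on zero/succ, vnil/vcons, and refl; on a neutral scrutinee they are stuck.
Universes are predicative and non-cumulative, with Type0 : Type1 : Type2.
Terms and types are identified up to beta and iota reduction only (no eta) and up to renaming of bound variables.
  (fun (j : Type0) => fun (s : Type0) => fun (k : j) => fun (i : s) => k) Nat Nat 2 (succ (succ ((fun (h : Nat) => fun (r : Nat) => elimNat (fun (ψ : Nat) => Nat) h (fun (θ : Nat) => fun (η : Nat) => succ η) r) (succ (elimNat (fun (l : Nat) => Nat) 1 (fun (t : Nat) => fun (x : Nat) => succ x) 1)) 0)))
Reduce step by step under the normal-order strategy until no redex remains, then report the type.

normal-order reduction sequence:
  (fun (j : Type0) => fun (s : Type0) => fun (k : j) => fun (i : s) => k) Nat Nat 2 (succ (succ ((fun (h : Nat) => fun (r : Nat) => elimNat (fun (ψ : Nat) => Nat) h (fun (θ : Nat) => fun (η : Nat) => succ η) r) (succ (elimNat (fun (l : Nat) => Nat) 1 (fun (t : Nat) => fun (x : Nat) => succ x) 1)) 0)))
  ~> (fun (j : Type0) => fun (s : Nat) => fun (k : j) => s) Nat 2 (succ (succ ((fun (i : Nat) => fun (h : Nat) => elimNat (fun (r : Nat) => Nat) i (fun (ψ : Nat) => fun (θ : Nat) => succ θ) h) (succ (elimNat (fun (η : Nat) => Nat) 1 (fun (l : Nat) => fun (t : Nat) => succ t) 1)) 0)))
  ~> (fun (j : Nat) => fun (s : Nat) => j) 2 (succ (succ ((fun (k : Nat) => fun (i : Nat) => elimNat (fun (h : Nat) => Nat) k (fun (r : Nat) => fun (ψ : Nat) => succ ψ) i) (succ (elimNat (fun (θ : Nat) => Nat) 1 (fun (η : Nat) => fun (l : Nat) => succ l) 1)) 0)))
  ~> (fun (j : Nat) => 2) (succ (succ ((fun (s : Nat) => fun (k : Nat) => elimNat (fun (i : Nat) => Nat) s (fun (h : Nat) => fun (r : Nat) => succ r) k) (succ (elimNat (fun (ψ : Nat) => Nat) 1 (fun (θ : Nat) => fun (η : Nat) => succ η) 1)) 0)))
  ~> 2
type:
  Nat


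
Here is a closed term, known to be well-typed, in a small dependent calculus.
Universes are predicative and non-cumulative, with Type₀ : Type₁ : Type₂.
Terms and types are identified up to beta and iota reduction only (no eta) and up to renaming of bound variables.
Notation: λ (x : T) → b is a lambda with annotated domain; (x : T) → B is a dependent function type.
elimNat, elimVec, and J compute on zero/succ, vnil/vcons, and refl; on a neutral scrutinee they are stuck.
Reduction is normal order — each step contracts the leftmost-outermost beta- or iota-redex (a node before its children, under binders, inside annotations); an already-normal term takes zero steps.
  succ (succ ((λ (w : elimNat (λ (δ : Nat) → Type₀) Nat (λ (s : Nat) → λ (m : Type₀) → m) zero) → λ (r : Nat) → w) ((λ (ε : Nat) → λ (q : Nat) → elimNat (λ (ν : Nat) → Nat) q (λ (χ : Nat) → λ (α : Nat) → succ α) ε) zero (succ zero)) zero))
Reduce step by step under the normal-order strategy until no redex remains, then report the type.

normal-order reduction:
  succ (succ ((λ (w : elimNat (λ (δ : Nat) → Type₀) Nat (λ (s : Nat) → λ (m : Type₀) → m) zero) → λ (r : Nat) → w) ((λ (ε : Nat) → λ (q : Nat) → elimNat (λ (ν : Nat) → Nat) q (λ (χ : Nat) → λ (α : Nat) → succ α) ε) zero (succ zero)) zero))
  ~> succ (succ ((λ (w : Nat) → (λ (δ : Nat) → λ (s : Nat) → elimNat (λ (m : Nat) → Nat) s (λ (r : Nat) → λ (ε : Nat) → succ ε) δ) zero (succ zero)) zero))
  ~> succ (succ ((λ (w : Nat) → λ (δ : Nat) → elimNat (λ (s : Nat) → Nat) δ (λ (m : Nat) → λ (r : Nat) → succ r) w) zero (succ zero)))
  ~> succ (succ ((λ (w : Nat) → elimNat (λ (δ : Nat) → Nat) w (λ (s : Nat) → λ (m : Nat) → succ m) zero) (succ zero)))
  ~> succ (succ (elimNat (λ (w : Nat) → Nat) (succ zero) (λ (δ : Nat) → λ (s : Nat) → succ s) zero))
  ~> succ (succ (succ zero))
the term's type:
  Nat


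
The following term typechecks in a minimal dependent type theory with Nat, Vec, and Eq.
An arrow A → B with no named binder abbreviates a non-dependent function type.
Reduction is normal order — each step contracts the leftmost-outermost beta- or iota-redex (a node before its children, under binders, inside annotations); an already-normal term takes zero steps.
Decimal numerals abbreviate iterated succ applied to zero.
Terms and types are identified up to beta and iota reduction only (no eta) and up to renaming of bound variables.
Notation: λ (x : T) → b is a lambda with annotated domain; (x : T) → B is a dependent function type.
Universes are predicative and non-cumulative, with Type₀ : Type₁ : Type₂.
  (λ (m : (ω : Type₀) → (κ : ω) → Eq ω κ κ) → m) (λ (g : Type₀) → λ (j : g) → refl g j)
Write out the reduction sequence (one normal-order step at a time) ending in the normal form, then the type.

normal-order reduction:
  (λ (m : (ω : Type₀) → (κ : ω) → Eq ω κ κ) → m) (λ (g : Type₀) → λ (j : g) → refl g j)
  ~> λ (m : Type₀) → λ (ω : m) → refl m ω
the term's type:
  (m : Type₀) → (ω : m) → Eq m ω ω


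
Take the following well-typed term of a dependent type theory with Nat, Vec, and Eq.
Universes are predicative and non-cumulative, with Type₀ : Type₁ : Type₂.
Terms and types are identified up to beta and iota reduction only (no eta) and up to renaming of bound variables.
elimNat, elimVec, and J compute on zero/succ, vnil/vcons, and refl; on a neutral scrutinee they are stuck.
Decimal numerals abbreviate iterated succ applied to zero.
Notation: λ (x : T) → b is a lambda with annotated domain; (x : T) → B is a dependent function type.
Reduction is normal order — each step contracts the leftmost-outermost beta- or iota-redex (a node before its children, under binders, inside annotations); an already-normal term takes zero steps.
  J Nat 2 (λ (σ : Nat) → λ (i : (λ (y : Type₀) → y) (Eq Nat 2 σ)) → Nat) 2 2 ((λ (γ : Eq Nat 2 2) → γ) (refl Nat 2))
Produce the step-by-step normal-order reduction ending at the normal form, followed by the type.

normal-order reduction:
  J Nat 2 (λ (σ : Nat) → λ (i : (λ (y : Type₀) → y) (Eq Nat 2 σ)) → Nat) 2 2 ((λ (γ : Eq Nat 2 2) → γ) (refl Nat 2))
  ~> J Nat 2 (λ (σ : Nat) → λ (i : Eq Nat 2 σ) → Nat) 2 2 ((λ (y : Eq Nat 2 2) → y) (refl Nat 2))
  ~> J Nat 2 (λ (σ : Nat) → λ (i : Eq Nat 2 σ) → Nat) 2 2 (refl Nat 2)
  ~> 2
the term's type:
  Nat


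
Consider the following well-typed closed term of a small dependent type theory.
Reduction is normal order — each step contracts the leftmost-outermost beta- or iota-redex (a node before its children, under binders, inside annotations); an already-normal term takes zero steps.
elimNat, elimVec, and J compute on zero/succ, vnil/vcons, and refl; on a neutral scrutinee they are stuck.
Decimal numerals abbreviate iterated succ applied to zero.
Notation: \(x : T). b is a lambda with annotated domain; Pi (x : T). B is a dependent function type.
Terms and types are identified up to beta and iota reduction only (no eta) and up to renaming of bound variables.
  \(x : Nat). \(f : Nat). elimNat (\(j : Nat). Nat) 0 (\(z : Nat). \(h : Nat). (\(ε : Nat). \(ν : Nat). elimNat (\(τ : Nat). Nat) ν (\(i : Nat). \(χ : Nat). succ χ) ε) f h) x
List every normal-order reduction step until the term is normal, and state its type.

reduction (normal order):
  \(x : Nat). \(f : Nat). elimNat (\(j : Nat). Nat) 0 (\(z : Nat). \(h : Nat). (\(ε : Nat). \(ν : Nat). elimNat (\(τ : Nat). Nat) ν (\(i : Nat). \(χ : Nat). succ χ) ε) f h) x
  ~> \(x : Nat). \(f : Nat). elimNat (\(j : Nat). Nat) 0 (\(z : Nat). \(h : Nat). (\(ε : Nat). elimNat (\(ν : Nat). Nat) ε (\(τ : Nat). \(i : Nat). succ i) f) h) x
  ~> \(x : Nat). \(f : Nat). elimNat (\(j : Nat). Nat) 0 (\(z : Nat). \(h : Nat). elimNat (\(ε : Nat). Nat) h (\(ν : Nat). \(τ : Nat). succ τ) f) x
type:
  Pi (x : Nat). Pi (f : Nat). Nat


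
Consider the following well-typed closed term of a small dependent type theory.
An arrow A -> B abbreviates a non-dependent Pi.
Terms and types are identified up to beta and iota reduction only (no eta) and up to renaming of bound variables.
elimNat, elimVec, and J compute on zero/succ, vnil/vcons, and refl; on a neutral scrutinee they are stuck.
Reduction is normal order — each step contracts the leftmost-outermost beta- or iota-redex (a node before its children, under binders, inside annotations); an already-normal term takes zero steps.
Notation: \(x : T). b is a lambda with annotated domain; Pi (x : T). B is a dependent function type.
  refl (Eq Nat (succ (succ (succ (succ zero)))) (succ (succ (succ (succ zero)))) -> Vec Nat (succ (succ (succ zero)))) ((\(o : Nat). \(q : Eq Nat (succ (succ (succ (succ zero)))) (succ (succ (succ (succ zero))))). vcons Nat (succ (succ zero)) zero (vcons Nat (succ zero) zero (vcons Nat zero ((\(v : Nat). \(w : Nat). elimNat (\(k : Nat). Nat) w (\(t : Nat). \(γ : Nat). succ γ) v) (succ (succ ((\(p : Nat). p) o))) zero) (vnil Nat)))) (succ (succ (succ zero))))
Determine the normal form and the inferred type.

reduced normal form:
  refl (Eq Nat (succ (succ (succ (succ zero)))) (succ (succ (succ (succ zero)))) -> Vec Nat (succ (succ (succ zero)))) (\(o : Eq Nat (succ (succ (succ (succ zero)))) (succ (succ (succ (succ zero))))). vcons Nat (succ (succ zero)) zero (vcons Nat (succ zero) zero (vcons Nat zero (succ (succ (succ (succ (succ zero))))) (vnil Nat))))
type:
  Eq (Eq Nat (succ (succ (succ (succ zero)))) (succ (succ (succ (succ zero)))) -> Vec Nat (succ (succ (succ zero)))) (\(o : Eq Nat (succ (succ (succ (succ zero)))) (succ (succ (succ (succ zero))))). vcons Nat (succ (succ zero)) zero (vcons Nat (succ zero) zero (vcons Nat zero (succ (succ (succ (succ (succ zero))))) (vnil Nat)))) (\(q : Eq Nat (succ (succ (succ (succ zero)))) (succ (succ (succ (succ zero))))). vcons Nat (succ (succ zero)) zero (vcons Nat (succ zero) zero (vcons Nat zero (succ (succ (succ (succ (succ zero))))) (vnil Nat))))
observation: the term reaches its normal form after 20 normal-order steps.
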